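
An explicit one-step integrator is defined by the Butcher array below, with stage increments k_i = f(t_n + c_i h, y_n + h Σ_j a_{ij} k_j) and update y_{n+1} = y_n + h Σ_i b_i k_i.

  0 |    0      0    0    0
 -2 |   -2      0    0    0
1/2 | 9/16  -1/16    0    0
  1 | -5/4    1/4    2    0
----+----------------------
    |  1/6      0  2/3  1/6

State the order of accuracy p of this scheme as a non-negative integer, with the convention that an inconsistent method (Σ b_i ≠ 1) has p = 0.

4

b = (1/6, 0, 2/3, 1/6)
c = (0, -2, 1/2, 1)
Ac = (0, 0, 1/8, 1/2)
Σ b_i: 1/6·1 + 2/3·1 + 1/6·1 = 1 ✓
b·c: 2/3·1/2 + 1/6·1 = 1/2 ✓
b·c²: 2/3·1/4 + 1/6·1 = 1/3 ✓
b·Ac: 2/3·1/8 + 1/6·1/2 = 1/6 ✓
b·c³: 2/3·1/8 + 1/6·1 = 1/4 ✓
b·(c∘Ac): 2/3·1/16 + 1/6·1/2 = 1/8 ✓
b·Ac²: 2/3·(-1/4) + 1/6·3/2 = 1/12 ✓
b·A²c: 1/6·1/4 = 1/24 ✓; 4 stages ⇒ order 4.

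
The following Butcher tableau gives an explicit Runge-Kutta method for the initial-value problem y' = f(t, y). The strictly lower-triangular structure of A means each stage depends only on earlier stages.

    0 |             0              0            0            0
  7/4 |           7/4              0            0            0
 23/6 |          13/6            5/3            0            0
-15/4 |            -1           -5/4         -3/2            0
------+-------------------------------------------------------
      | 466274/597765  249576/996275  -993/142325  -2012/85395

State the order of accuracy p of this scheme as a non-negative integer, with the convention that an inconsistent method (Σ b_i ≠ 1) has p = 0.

b = (466274/597765, 249576/996275, -993/142325, -2012/85395)
c = (0, 7/4, 23/6, -15/4)
Ac = (0, 0, 35/12, -127/16)
Σ b_i: 466274/597765·1 + 249576/996275·1 + (-993/142325)·1 + (-2012/85395)·1 = 1 ✓
b·c: 249576/996275·7/4 + (-993/142325)·23/6 + (-2012/85395)·(-15/4) = 1/2 ✓
b·c²: 249576/996275·49/16 + (-993/142325)·529/36 + (-2012/85395)·225/16 = 1/3 ✓
b·Ac: (-993/142325)·35/12 + (-2012/85395)·(-127/16) = 1/6 ✓
b·c³: 249576/996275·343/64 + (-993/142325)·12167/216 + (-2012/85395)·(-3375/64) = 1797023/819792 ≠ 1/4 ⇒ order 3.
b·(c∘Ac): (-993/142325)·805/72 + (-2012/85395)·1905/64 = -1064797/1366320 ≠ 1/8
b·Ac²: (-993/142325)·245/48 + (-2012/85395)·(-4967/192) = 235243/409896 ≠ 1/12
b·A²c: (-2012/85395)·(-35/8) = 3521/34158 ≠ 1/24

3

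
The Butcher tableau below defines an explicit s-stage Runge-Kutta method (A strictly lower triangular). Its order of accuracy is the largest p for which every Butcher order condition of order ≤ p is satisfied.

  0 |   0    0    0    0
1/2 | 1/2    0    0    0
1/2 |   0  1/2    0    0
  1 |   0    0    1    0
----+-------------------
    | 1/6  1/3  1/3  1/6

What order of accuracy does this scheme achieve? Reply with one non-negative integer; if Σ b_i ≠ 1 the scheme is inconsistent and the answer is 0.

b = (1/6, 1/3, 1/3, 1/6)
c = (0, 1/2, 1/2, 1)
Ac = (0, 0, 1/4, 1/2)
Σ b_i: 1/6·1 + 1/3·1 + 1/3·1 + 1/6·1 = 1 ✓
b·c: 1/3·1/2 + 1/3·1/2 + 1/6·1 = 1/2 ✓
b·c²: 1/3·1/4 + 1/3·1/4 + 1/6·1 = 1/3 ✓
b·Ac: 1/3·1/4 + 1/6·1/2 = 1/6 ✓
b·c³: 1/3·1/8 + 1/3·1/8 + 1/6·1 = 1/4 ✓
b·(c∘Ac): 1/3·1/8 + 1/6·1/2 = 1/8 ✓
b·Ac²: 1/3·1/8 + 1/6·1/4 = 1/12 ✓
b·A²c: 1/6·1/4 = 1/24 ✓; 4 stages ⇒ order 4.

4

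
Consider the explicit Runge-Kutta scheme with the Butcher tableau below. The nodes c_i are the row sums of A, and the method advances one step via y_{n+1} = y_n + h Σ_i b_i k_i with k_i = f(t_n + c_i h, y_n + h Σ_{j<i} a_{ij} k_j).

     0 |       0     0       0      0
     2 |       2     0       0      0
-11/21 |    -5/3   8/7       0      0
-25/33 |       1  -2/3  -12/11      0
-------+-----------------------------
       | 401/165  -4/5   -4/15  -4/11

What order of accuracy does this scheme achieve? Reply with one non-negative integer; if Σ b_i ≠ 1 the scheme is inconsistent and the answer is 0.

1

b = (401/165, -4/5, -4/15, -4/11)
c = (0, 2, -11/21, -25/33)
Ac = (0, 0, 16/7, -16/21)
Σ b_i: 401/165·1 + (-4/5)·1 + (-4/15)·1 + (-4/11)·1 = 1 ✓
b·c: (-4/5)·2 + (-4/15)·(-11/21) + (-4/11)·(-25/33) = -9032/7623 ≠ 1/2 ⇒ order 1.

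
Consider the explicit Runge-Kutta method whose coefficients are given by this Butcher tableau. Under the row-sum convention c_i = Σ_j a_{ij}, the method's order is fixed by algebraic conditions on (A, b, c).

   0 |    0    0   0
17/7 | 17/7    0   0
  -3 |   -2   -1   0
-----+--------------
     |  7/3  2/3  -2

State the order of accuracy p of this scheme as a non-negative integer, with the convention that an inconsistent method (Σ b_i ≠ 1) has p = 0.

1

b = (7/3, 2/3, -2)
c = (0, 17/7, -3)
Ac = (0, 0, -17/7)
Σ b_i: 7/3·1 + 2/3·1 + (-2)·1 = 1 ✓
b·c: 2/3·17/7 + (-2)·(-3) = 160/21 ≠ 1/2 ⇒ order 1.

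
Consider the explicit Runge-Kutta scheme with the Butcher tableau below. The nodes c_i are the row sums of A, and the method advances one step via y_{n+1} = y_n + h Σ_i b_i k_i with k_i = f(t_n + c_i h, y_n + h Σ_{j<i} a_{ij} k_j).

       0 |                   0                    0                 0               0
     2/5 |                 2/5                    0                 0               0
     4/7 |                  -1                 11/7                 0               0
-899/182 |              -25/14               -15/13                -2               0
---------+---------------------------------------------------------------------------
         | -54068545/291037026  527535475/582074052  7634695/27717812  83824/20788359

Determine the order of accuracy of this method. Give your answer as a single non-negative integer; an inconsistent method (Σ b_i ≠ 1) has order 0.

b = (-54068545/291037026, 527535475/582074052, 7634695/27717812, 83824/20788359)
c = (0, 2/5, 4/7, -899/182)
Ac = (0, 0, 22/35, -146/91)
Σ b_i: (-54068545/291037026)·1 + 527535475/582074052·1 + 7634695/27717812·1 + 83824/20788359·1 = 1 ✓
b·c: 527535475/582074052·2/5 + 7634695/27717812·4/7 + 83824/20788359·(-899/182) = 1/2 ✓
b·c²: 527535475/582074052·4/25 + 7634695/27717812·16/49 + 83824/20788359·808201/33124 = 1/3 ✓
b·Ac: 7634695/27717812·22/35 + 83824/20788359·(-146/91) = 1/6 ✓
b·c³: 527535475/582074052·8/125 + 7634695/27717812·64/343 + 83824/20788359·(-726572699/6028568) = -58178026828/154492154635 ≠ 1/4 ⇒ order 3.
b·(c∘Ac): 7634695/27717812·88/245 + 83824/20788359·65627/8281 = 133328966/1018629591 ≠ 1/8
b·Ac²: 7634695/27717812·44/175 + 83824/20788359·(-2668/3185) = 67103929/1018629591 ≠ 1/12
b·A²c: 83824/20788359·(-44/35) = -3688256/727592565 ≠ 1/24

3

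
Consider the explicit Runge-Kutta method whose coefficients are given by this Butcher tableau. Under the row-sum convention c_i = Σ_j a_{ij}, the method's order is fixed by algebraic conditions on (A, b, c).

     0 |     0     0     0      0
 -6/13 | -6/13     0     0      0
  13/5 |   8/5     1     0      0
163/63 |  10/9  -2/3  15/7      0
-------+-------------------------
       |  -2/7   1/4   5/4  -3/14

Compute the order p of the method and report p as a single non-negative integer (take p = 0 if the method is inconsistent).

b = (-2/7, 1/4, 5/4, -3/14)
c = (0, -6/13, 13/5, 163/63)
Ac = (0, 0, -6/13, 535/91)
Σ b_i: (-2/7)·1 + 1/4·1 + 5/4·1 + (-3/14)·1 = 1 ✓
b·c: 1/4·(-6/13) + 5/4·13/5 + (-3/14)·163/63 = 19723/7644 ≠ 1/2 ⇒ order 1.

1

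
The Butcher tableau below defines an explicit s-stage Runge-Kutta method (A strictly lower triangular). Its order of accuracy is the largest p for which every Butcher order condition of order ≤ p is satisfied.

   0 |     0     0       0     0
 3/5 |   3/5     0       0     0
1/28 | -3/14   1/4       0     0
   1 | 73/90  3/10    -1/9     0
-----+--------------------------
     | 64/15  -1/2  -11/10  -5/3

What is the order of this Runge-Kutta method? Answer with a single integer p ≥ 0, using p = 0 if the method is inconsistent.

b = (64/15, -1/2, -11/10, -5/3)
c = (0, 3/5, 1/28, 1)
Ac = (0, 0, 3/20, 1109/6300)
Σ b_i: 64/15·1 + (-1/2)·1 + (-11/10)·1 + (-5/3)·1 = 1 ✓
b·c: (-1/2)·3/5 + (-11/10)·1/28 + (-5/3)·1 = -337/168 ≠ 1/2 ⇒ order 1.

1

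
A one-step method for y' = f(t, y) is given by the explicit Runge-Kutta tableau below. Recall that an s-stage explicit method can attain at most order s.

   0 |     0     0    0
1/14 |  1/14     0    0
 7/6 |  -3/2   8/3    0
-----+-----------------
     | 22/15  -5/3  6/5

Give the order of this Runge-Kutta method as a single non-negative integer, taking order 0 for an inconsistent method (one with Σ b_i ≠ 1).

b = (22/15, -5/3, 6/5)
c = (0, 1/14, 7/6)
Ac = (0, 0, 4/21)
Σ b_i: 22/15·1 + (-5/3)·1 + 6/5·1 = 1 ✓
b·c: (-5/3)·1/14 + 6/5·7/6 = 269/210 ≠ 1/2 ⇒ order 1.

1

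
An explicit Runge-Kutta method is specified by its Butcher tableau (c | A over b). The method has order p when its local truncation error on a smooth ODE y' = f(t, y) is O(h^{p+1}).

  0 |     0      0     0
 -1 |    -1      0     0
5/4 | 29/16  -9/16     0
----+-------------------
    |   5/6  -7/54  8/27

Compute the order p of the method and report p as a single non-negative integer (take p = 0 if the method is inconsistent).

b = (5/6, -7/54, 8/27)
c = (0, -1, 5/4)
Ac = (0, 0, 9/16)
Σ b_i: 5/6·1 + (-7/54)·1 + 8/27·1 = 1 ✓
b·c: (-7/54)·(-1) + 8/27·5/4 = 1/2 ✓
b·c²: (-7/54)·1 + 8/27·25/16 = 1/3 ✓
b·Ac: 8/27·9/16 = 1/6 ✓; 3 stages ⇒ order 3.

3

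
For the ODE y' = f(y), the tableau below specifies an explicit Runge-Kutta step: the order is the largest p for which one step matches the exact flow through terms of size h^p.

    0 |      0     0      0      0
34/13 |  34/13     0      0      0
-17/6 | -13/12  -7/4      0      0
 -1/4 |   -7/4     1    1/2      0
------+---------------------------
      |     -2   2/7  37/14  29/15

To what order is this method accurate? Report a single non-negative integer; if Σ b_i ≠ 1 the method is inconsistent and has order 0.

0

b = (-2, 2/7, 37/14, 29/15)
c = (0, 34/13, -17/6, -1/4)
Ac = (0, 0, -119/26, 187/156)
Σ b_i: (-2)·1 + 2/7·1 + 37/14·1 + 29/15·1 = 601/210 ≠ 1 ⇒ order 0.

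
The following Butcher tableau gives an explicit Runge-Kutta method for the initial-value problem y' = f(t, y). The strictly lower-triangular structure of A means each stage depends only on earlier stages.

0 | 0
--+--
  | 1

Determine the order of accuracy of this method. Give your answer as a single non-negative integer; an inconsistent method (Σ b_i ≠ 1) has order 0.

b = (1)
c = (0)
Σ b_i: 1·1 = 1 ✓; 1 stage ⇒ order 1.

1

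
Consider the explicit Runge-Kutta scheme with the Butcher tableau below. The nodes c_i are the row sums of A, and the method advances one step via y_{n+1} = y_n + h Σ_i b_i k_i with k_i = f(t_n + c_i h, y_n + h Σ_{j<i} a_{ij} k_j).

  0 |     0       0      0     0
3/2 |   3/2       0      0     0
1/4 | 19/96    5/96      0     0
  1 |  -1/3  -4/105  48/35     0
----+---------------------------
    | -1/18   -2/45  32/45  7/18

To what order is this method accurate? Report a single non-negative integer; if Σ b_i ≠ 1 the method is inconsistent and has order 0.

4

b = (-1/18, -2/45, 32/45, 7/18)
c = (0, 3/2, 1/4, 1)
Ac = (0, 0, 5/64, 2/7)
Σ b_i: (-1/18)·1 + (-2/45)·1 + 32/45·1 + 7/18·1 = 1 ✓
b·c: (-2/45)·3/2 + 32/45·1/4 + 7/18·1 = 1/2 ✓
b·c²: (-2/45)·9/4 + 32/45·1/16 + 7/18·1 = 1/3 ✓
b·Ac: 32/45·5/64 + 7/18·2/7 = 1/6 ✓
b·c³: (-2/45)·27/8 + 32/45·1/64 + 7/18·1 = 1/4 ✓
b·(c∘Ac): 32/45·5/256 + 7/18·2/7 = 1/8 ✓
b·Ac²: 32/45·15/128 = 1/12 ✓
b·A²c: 7/18·3/28 = 1/24 ✓; 4 stages ⇒ order 4.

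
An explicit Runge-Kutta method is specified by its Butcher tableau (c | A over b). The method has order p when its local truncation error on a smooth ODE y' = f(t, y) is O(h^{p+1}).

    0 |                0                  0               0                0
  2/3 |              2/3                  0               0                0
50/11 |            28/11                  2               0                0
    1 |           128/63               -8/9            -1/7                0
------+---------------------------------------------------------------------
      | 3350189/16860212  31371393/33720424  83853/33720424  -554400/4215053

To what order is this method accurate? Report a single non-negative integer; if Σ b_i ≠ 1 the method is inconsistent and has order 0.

b = (3350189/16860212, 31371393/33720424, 83853/33720424, -554400/4215053)
c = (0, 2/3, 50/11, 1)
Ac = (0, 0, 4/3, -2582/2079)
Σ b_i: 3350189/16860212·1 + 31371393/33720424·1 + 83853/33720424·1 + (-554400/4215053)·1 = 1 ✓
b·c: 31371393/33720424·2/3 + 83853/33720424·50/11 + (-554400/4215053)·1 = 1/2 ✓
b·c²: 31371393/33720424·4/9 + 83853/33720424·2500/121 + (-554400/4215053)·1 = 1/3 ✓
b·Ac: 83853/33720424·4/3 + (-554400/4215053)·(-2582/2079) = 1/6 ✓
b·c³: 31371393/33720424·8/27 + 83853/33720424·125000/1331 + (-554400/4215053)·1 = 14326906/37935477 ≠ 1/4 ⇒ order 3.
b·(c∘Ac): 83853/33720424·200/33 + (-554400/4215053)·(-2582/2079) = 2256175/12645159 ≠ 1/8
b·Ac²: 83853/33720424·8/9 + (-554400/4215053)·(-229604/68607) = 184605583/417290247 ≠ 1/12
b·A²c: (-554400/4215053)·(-4/21) = 105600/4215053 ≠ 1/24

3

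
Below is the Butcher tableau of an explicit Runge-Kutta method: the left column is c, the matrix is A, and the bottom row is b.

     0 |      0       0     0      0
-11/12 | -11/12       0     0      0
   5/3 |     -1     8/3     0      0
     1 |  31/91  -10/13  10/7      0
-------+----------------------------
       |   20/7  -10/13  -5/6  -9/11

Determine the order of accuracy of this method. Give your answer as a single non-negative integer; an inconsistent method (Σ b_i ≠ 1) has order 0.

b = (20/7, -10/13, -5/6, -9/11)
c = (0, -11/12, 5/3, 1)
Ac = (0, 0, -22/9, 1685/546)
Σ b_i: 20/7·1 + (-10/13)·1 + (-5/6)·1 + (-9/11)·1 = 2621/6006 ≠ 1 ⇒ order 0.

0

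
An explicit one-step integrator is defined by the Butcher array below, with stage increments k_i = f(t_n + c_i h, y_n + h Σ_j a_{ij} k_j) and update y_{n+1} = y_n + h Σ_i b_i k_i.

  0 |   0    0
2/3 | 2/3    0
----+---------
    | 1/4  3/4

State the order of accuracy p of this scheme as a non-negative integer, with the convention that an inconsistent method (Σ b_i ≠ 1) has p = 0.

2

b = (1/4, 3/4)
c = (0, 2/3)
Σ b_i: 1/4·1 + 3/4·1 = 1 ✓
b·c: 3/4·2/3 = 1/2 ✓; 2 stages ⇒ order 2.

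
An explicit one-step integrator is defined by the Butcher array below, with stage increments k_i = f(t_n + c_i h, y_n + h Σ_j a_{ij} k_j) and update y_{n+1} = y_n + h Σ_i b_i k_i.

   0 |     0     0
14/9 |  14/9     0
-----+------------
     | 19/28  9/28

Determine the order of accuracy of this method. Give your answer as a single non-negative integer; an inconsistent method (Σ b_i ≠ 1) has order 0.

b = (19/28, 9/28)
c = (0, 14/9)
Σ b_i: 19/28·1 + 9/28·1 = 1 ✓
b·c: 9/28·14/9 = 1/2 ✓; 2 stages ⇒ order 2.

2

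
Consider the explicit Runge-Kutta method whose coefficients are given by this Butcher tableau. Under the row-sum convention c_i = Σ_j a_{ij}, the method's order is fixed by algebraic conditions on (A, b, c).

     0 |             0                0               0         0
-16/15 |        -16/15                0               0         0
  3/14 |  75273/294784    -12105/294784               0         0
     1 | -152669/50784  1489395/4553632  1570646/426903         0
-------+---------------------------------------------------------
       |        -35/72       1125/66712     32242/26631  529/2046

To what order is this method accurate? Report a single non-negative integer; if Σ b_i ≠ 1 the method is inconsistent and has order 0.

4

b = (-35/72, 1125/66712, 32242/26631, 529/2046)
c = (0, -16/15, 3/14, 1)
Ac = (0, 0, 807/18424, 465/1058)
Σ b_i: (-35/72)·1 + 1125/66712·1 + 32242/26631·1 + 529/2046·1 = 1 ✓
b·c: 1125/66712·(-16/15) + 32242/26631·3/14 + 529/2046·1 = 1/2 ✓
b·c²: 1125/66712·256/225 + 32242/26631·9/196 + 529/2046·1 = 1/3 ✓
b·Ac: 32242/26631·807/18424 + 529/2046·465/1058 = 1/6 ✓
b·c³: 1125/66712·(-4096/3375) + 32242/26631·27/2744 + 529/2046·1 = 1/4 ✓
b·(c∘Ac): 32242/26631·2421/257936 + 529/2046·465/1058 = 1/8 ✓
b·Ac²: 32242/26631·(-538/11515) + 529/2046·8587/15870 = 1/12 ✓
b·A²c: 529/2046·341/2116 = 1/24 ✓; 4 stages ⇒ order 4.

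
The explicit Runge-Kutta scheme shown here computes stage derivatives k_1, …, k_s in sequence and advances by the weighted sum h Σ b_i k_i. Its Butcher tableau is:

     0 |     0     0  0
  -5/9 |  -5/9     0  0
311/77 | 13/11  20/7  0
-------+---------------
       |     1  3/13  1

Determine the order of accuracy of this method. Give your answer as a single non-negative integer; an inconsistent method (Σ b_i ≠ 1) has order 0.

b = (1, 3/13, 1)
c = (0, -5/9, 311/77)
Ac = (0, 0, -100/63)
Σ b_i: 1·1 + 3/13·1 + 1·1 = 29/13 ≠ 1 ⇒ order 0.

0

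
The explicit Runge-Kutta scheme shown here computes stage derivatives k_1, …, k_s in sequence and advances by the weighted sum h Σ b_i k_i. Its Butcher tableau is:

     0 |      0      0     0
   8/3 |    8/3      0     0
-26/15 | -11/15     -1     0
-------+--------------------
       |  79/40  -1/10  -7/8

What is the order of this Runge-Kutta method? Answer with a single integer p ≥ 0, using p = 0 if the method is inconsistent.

1

b = (79/40, -1/10, -7/8)
c = (0, 8/3, -26/15)
Ac = (0, 0, -8/3)
Σ b_i: 79/40·1 + (-1/10)·1 + (-7/8)·1 = 1 ✓
b·c: (-1/10)·8/3 + (-7/8)·(-26/15) = 5/4 ≠ 1/2 ⇒ order 1.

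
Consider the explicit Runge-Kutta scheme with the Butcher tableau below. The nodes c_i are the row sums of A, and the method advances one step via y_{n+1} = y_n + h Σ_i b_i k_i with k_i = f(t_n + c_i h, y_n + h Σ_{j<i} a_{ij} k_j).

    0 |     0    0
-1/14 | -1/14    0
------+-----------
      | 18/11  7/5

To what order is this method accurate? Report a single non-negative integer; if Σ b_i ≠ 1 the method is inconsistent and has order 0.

b = (18/11, 7/5)
c = (0, -1/14)
Σ b_i: 18/11·1 + 7/5·1 = 167/55 ≠ 1 ⇒ order 0.

0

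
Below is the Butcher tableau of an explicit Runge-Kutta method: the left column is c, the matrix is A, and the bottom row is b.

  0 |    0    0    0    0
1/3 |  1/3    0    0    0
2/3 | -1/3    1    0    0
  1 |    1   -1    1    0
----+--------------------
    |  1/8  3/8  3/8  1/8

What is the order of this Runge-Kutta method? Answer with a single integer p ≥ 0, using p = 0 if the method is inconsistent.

b = (1/8, 3/8, 3/8, 1/8)
c = (0, 1/3, 2/3, 1)
Ac = (0, 0, 1/3, 1/3)
Σ b_i: 1/8·1 + 3/8·1 + 3/8·1 + 1/8·1 = 1 ✓
b·c: 3/8·1/3 + 3/8·2/3 + 1/8·1 = 1/2 ✓
b·c²: 3/8·1/9 + 3/8·4/9 + 1/8·1 = 1/3 ✓
b·Ac: 3/8·1/3 + 1/8·1/3 = 1/6 ✓
b·c³: 3/8·1/27 + 3/8·8/27 + 1/8·1 = 1/4 ✓
b·(c∘Ac): 3/8·2/9 + 1/8·1/3 = 1/8 ✓
b·Ac²: 3/8·1/9 + 1/8·1/3 = 1/12 ✓
b·A²c: 1/8·1/3 = 1/24 ✓; 4 stages ⇒ order 4.

4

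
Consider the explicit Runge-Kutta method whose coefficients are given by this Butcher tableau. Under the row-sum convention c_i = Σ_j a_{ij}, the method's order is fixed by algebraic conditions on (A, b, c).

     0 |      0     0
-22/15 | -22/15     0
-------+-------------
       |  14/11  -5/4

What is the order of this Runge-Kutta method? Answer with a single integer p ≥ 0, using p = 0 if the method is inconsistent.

b = (14/11, -5/4)
c = (0, -22/15)
Σ b_i: 14/11·1 + (-5/4)·1 = 1/44 ≠ 1 ⇒ order 0.

0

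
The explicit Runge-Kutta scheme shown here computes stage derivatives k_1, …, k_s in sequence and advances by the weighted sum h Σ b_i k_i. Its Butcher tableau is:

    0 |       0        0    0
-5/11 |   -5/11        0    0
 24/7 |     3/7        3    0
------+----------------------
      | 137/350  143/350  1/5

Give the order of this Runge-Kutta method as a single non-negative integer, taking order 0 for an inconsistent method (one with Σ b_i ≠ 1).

2

b = (137/350, 143/350, 1/5)
c = (0, -5/11, 24/7)
Ac = (0, 0, -15/11)
Σ b_i: 137/350·1 + 143/350·1 + 1/5·1 = 1 ✓
b·c: 143/350·(-5/11) + 1/5·24/7 = 1/2 ✓
b·c²: 143/350·25/121 + 1/5·576/49 = 13127/5390 ≠ 1/3 ⇒ order 2.
b·Ac: 1/5·(-15/11) = -3/11 ≠ 1/6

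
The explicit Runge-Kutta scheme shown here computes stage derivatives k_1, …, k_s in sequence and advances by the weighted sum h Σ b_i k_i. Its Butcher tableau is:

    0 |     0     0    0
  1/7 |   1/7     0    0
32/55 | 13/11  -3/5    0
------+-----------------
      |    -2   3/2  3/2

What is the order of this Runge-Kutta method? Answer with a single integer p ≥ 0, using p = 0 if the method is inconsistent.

1

b = (-2, 3/2, 3/2)
c = (0, 1/7, 32/55)
Ac = (0, 0, -3/35)
Σ b_i: (-2)·1 + 3/2·1 + 3/2·1 = 1 ✓
b·c: 3/2·1/7 + 3/2·32/55 = 837/770 ≠ 1/2 ⇒ order 1.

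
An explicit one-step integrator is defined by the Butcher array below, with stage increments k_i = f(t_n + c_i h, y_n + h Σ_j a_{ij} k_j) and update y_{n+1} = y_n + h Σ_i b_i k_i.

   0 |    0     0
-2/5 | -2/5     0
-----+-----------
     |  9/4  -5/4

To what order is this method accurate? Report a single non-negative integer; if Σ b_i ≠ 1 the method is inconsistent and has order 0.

2

b = (9/4, -5/4)
c = (0, -2/5)
Σ b_i: 9/4·1 + (-5/4)·1 = 1 ✓
b·c: (-5/4)·(-2/5) = 1/2 ✓; 2 stages ⇒ order 2.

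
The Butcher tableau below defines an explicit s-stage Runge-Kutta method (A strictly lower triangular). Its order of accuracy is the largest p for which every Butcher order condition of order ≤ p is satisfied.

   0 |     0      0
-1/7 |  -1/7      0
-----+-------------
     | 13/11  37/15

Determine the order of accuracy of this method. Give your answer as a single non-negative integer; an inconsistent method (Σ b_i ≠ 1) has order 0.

0

b = (13/11, 37/15)
c = (0, -1/7)
Σ b_i: 13/11·1 + 37/15·1 = 602/165 ≠ 1 ⇒ order 0.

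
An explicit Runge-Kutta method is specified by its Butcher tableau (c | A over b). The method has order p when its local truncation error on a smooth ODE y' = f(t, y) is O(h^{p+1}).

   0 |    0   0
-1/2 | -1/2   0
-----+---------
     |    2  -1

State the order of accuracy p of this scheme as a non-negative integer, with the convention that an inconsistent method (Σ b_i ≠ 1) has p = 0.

2

b = (2, -1)
c = (0, -1/2)
Σ b_i: 2·1 + (-1)·1 = 1 ✓
b·c: (-1)·(-1/2) = 1/2 ✓; 2 stages ⇒ order 2.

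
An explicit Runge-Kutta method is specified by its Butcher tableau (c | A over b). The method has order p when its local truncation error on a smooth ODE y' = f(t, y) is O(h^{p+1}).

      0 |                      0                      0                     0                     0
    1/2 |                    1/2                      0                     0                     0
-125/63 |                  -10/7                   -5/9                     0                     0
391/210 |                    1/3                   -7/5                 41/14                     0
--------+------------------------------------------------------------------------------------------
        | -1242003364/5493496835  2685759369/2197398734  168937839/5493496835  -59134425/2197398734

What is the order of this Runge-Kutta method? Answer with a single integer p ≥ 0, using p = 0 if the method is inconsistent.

b = (-1242003364/5493496835, 2685759369/2197398734, 168937839/5493496835, -59134425/2197398734)
c = (0, 1/2, -125/63, 391/210)
Ac = (0, 0, -5/18, -14356/2205)
Σ b_i: (-1242003364/5493496835)·1 + 2685759369/2197398734·1 + 168937839/5493496835·1 + (-59134425/2197398734)·1 = 1 ✓
b·c: 2685759369/2197398734·1/2 + 168937839/5493496835·(-125/63) + (-59134425/2197398734)·391/210 = 1/2 ✓
b·c²: 2685759369/2197398734·1/4 + 168937839/5493496835·15625/3969 + (-59134425/2197398734)·152881/44100 = 1/3 ✓
b·Ac: 168937839/5493496835·(-5/18) + (-59134425/2197398734)·(-14356/2205) = 1/6 ✓
b·c³: 2685759369/2197398734·1/8 + 168937839/5493496835·(-1953125/250047) + (-59134425/2197398734)·59776471/9261000 = -2168976615439/8306167214520 ≠ 1/4 ⇒ order 3.
b·(c∘Ac): 168937839/5493496835·625/1134 + (-59134425/2197398734)·(-2806598/231525) = 47507327293/138436120242 ≠ 1/8
b·Ac²: 168937839/5493496835·(-5/36) + (-59134425/2197398734)·6211769/555660 = -506863264133/1661233442904 ≠ 1/12
b·A²c: (-59134425/2197398734)·(-205/252) = 577264625/26368784808 ≠ 1/24

3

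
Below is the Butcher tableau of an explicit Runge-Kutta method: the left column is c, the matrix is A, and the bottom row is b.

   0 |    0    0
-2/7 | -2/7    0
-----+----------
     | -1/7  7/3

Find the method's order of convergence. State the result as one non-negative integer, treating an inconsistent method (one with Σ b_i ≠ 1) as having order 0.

0

b = (-1/7, 7/3)
c = (0, -2/7)
Σ b_i: (-1/7)·1 + 7/3·1 = 46/21 ≠ 1 ⇒ order 0.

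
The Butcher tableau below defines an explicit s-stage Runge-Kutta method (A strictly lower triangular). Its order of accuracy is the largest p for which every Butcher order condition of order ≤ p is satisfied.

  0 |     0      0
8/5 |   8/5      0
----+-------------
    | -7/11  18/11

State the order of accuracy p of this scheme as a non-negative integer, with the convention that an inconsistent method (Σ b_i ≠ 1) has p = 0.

b = (-7/11, 18/11)
c = (0, 8/5)
Σ b_i: (-7/11)·1 + 18/11·1 = 1 ✓
b·c: 18/11·8/5 = 144/55 ≠ 1/2 ⇒ order 1.

1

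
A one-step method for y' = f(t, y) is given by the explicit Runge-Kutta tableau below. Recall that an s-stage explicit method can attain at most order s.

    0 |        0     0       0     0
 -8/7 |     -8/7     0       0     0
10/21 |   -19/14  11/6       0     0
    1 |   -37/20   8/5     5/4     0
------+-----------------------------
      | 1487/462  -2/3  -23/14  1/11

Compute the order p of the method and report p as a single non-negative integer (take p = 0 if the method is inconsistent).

b = (1487/462, -2/3, -23/14, 1/11)
c = (0, -8/7, 10/21, 1)
Ac = (0, 0, -44/21, -37/30)
Σ b_i: 1487/462·1 + (-2/3)·1 + (-23/14)·1 + 1/11·1 = 1 ✓
b·c: (-2/3)·(-8/7) + (-23/14)·10/21 + 1/11·1 = 38/539 ≠ 1/2 ⇒ order 1.

1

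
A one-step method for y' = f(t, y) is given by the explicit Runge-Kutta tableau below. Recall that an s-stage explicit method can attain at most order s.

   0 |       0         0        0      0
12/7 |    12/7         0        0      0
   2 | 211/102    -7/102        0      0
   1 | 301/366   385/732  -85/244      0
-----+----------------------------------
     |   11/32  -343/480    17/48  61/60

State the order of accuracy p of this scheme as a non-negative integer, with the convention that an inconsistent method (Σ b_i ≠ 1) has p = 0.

b = (11/32, -343/480, 17/48, 61/60)
c = (0, 12/7, 2, 1)
Ac = (0, 0, -2/17, 25/122)
Σ b_i: 11/32·1 + (-343/480)·1 + 17/48·1 + 61/60·1 = 1 ✓
b·c: (-343/480)·12/7 + 17/48·2 + 61/60·1 = 1/2 ✓
b·c²: (-343/480)·144/49 + 17/48·4 + 61/60·1 = 1/3 ✓
b·Ac: 17/48·(-2/17) + 61/60·25/122 = 1/6 ✓
b·c³: (-343/480)·1728/343 + 17/48·8 + 61/60·1 = 1/4 ✓
b·(c∘Ac): 17/48·(-4/17) + 61/60·25/122 = 1/8 ✓
b·Ac²: 17/48·(-24/119) + 61/60·65/427 = 1/12 ✓
b·A²c: 61/60·5/122 = 1/24 ✓; 4 stages ⇒ order 4.

4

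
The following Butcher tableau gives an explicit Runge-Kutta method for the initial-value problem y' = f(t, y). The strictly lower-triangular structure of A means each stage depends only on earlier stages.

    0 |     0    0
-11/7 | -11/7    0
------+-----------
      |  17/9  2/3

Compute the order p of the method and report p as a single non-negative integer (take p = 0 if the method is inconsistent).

0

b = (17/9, 2/3)
c = (0, -11/7)
Σ b_i: 17/9·1 + 2/3·1 = 23/9 ≠ 1 ⇒ order 0.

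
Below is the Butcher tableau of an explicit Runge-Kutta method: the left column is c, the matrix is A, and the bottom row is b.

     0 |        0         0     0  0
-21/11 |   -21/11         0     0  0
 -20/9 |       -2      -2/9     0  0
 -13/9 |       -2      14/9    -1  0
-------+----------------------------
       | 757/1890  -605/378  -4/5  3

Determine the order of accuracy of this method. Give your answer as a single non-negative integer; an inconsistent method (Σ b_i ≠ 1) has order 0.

2

b = (757/1890, -605/378, -4/5, 3)
c = (0, -21/11, -20/9, -13/9)
Ac = (0, 0, 14/33, -74/99)
Σ b_i: 757/1890·1 + (-605/378)·1 + (-4/5)·1 + 3·1 = 1 ✓
b·c: (-605/378)·(-21/11) + (-4/5)·(-20/9) + 3·(-13/9) = 1/2 ✓
b·c²: (-605/378)·441/121 + (-4/5)·400/81 + 3·169/81 = -571/162 ≠ 1/3 ⇒ order 2.
b·Ac: (-4/5)·14/33 + 3·(-74/99) = -142/55 ≠ 1/6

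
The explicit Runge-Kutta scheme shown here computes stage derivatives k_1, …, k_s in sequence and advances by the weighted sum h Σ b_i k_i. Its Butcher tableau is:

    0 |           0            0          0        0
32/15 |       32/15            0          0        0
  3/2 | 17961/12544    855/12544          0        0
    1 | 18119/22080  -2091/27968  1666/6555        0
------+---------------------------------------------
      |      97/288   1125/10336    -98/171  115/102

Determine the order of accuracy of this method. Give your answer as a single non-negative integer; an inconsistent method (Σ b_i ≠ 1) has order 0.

b = (97/288, 1125/10336, -98/171, 115/102)
c = (0, 32/15, 3/2, 1)
Ac = (0, 0, 57/392, 51/230)
Σ b_i: 97/288·1 + 1125/10336·1 + (-98/171)·1 + 115/102·1 = 1 ✓
b·c: 1125/10336·32/15 + (-98/171)·3/2 + 115/102·1 = 1/2 ✓
b·c²: 1125/10336·1024/225 + (-98/171)·9/4 + 115/102·1 = 1/3 ✓
b·Ac: (-98/171)·57/392 + 115/102·51/230 = 1/6 ✓
b·c³: 1125/10336·32768/3375 + (-98/171)·27/8 + 115/102·1 = 1/4 ✓
b·(c∘Ac): (-98/171)·171/784 + 115/102·51/230 = 1/8 ✓
b·Ac²: (-98/171)·76/245 + 115/102·799/3450 = 1/12 ✓
b·A²c: 115/102·17/460 = 1/24 ✓; 4 stages ⇒ order 4.

4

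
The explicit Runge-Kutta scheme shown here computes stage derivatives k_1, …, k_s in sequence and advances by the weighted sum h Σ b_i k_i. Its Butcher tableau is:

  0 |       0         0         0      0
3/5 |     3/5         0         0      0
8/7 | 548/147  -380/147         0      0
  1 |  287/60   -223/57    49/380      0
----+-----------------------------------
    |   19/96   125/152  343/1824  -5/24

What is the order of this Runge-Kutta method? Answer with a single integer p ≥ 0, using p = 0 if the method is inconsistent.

b = (19/96, 125/152, 343/1824, -5/24)
c = (0, 3/5, 8/7, 1)
Ac = (0, 0, -76/49, -11/5)
Σ b_i: 19/96·1 + 125/152·1 + 343/1824·1 + (-5/24)·1 = 1 ✓
b·c: 125/152·3/5 + 343/1824·8/7 + (-5/24)·1 = 1/2 ✓
b·c²: 125/152·9/25 + 343/1824·64/49 + (-5/24)·1 = 1/3 ✓
b·Ac: 343/1824·(-76/49) + (-5/24)·(-11/5) = 1/6 ✓
b·c³: 125/152·27/125 + 343/1824·512/343 + (-5/24)·1 = 1/4 ✓
b·(c∘Ac): 343/1824·(-608/343) + (-5/24)·(-11/5) = 1/8 ✓
b·Ac²: 343/1824·(-228/245) + (-5/24)·(-31/25) = 1/12 ✓
b·A²c: (-5/24)·(-1/5) = 1/24 ✓; 4 stages ⇒ order 4.

4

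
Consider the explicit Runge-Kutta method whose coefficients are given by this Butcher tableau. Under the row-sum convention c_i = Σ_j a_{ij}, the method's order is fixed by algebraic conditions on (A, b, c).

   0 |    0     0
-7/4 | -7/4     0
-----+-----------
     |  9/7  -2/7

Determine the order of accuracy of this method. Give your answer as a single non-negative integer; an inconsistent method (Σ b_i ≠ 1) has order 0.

2

b = (9/7, -2/7)
c = (0, -7/4)
Σ b_i: 9/7·1 + (-2/7)·1 = 1 ✓
b·c: (-2/7)·(-7/4) = 1/2 ✓; 2 stages ⇒ order 2.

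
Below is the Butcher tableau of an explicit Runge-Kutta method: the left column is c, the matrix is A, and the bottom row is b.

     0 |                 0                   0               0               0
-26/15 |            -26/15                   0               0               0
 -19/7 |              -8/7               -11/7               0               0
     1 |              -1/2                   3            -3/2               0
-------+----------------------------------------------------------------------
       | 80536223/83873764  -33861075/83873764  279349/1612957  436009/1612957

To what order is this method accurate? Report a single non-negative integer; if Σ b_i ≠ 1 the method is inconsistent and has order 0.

b = (80536223/83873764, -33861075/83873764, 279349/1612957, 436009/1612957)
c = (0, -26/15, -19/7, 1)
Ac = (0, 0, 286/105, -79/70)
Σ b_i: 80536223/83873764·1 + (-33861075/83873764)·1 + 279349/1612957·1 + 436009/1612957·1 = 1 ✓
b·c: (-33861075/83873764)·(-26/15) + 279349/1612957·(-19/7) + 436009/1612957·1 = 1/2 ✓
b·c²: (-33861075/83873764)·676/225 + 279349/1612957·361/49 + 436009/1612957·1 = 1/3 ✓
b·Ac: 279349/1612957·286/105 + 436009/1612957·(-79/70) = 1/6 ✓
b·c³: (-33861075/83873764)·(-17576/3375) + 279349/1612957·(-6859/343) + 436009/1612957·1 = -554095274/508081455 ≠ 1/4 ⇒ order 3.
b·(c∘Ac): 279349/1612957·(-5434/735) + 436009/1612957·(-79/70) = -76720487/48388710 ≠ 1/8
b·Ac²: 279349/1612957·(-7436/1575) + 436009/1612957·(-14977/7350) = -278123821/203232582 ≠ 1/12
b·A²c: 436009/1612957·(-143/35) = -8907041/8064785 ≠ 1/24

3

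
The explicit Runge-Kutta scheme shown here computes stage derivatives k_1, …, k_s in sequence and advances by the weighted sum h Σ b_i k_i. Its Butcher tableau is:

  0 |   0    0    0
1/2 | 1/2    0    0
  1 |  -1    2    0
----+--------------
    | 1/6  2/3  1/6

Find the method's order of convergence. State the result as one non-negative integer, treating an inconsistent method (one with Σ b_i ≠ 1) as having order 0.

3

b = (1/6, 2/3, 1/6)
c = (0, 1/2, 1)
Ac = (0, 0, 1)
Σ b_i: 1/6·1 + 2/3·1 + 1/6·1 = 1 ✓
b·c: 2/3·1/2 + 1/6·1 = 1/2 ✓
b·c²: 2/3·1/4 + 1/6·1 = 1/3 ✓
b·Ac: 1/6·1 = 1/6 ✓; 3 stages ⇒ order 3.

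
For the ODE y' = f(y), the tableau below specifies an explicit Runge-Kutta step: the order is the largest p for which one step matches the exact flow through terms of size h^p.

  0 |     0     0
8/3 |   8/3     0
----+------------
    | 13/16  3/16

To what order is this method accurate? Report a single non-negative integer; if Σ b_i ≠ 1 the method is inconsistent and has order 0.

2

b = (13/16, 3/16)
c = (0, 8/3)
Σ b_i: 13/16·1 + 3/16·1 = 1 ✓
b·c: 3/16·8/3 = 1/2 ✓; 2 stages ⇒ order 2.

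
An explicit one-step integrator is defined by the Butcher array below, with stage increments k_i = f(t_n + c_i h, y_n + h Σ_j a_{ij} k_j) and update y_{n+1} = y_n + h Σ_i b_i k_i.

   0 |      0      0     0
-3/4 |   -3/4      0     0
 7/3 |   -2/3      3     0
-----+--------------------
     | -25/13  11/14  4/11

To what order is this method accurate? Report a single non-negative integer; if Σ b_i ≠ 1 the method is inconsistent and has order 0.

b = (-25/13, 11/14, 4/11)
c = (0, -3/4, 7/3)
Ac = (0, 0, -9/4)
Σ b_i: (-25/13)·1 + 11/14·1 + 4/11·1 = -1549/2002 ≠ 1 ⇒ order 0.

0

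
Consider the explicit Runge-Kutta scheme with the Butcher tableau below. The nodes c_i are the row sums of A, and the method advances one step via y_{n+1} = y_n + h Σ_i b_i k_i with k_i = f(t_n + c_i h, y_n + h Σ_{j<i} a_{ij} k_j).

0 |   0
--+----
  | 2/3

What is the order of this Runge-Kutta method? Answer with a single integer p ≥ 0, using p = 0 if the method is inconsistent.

b = (2/3)
c = (0)
Σ b_i: 2/3·1 = 2/3 ≠ 1 ⇒ order 0.

0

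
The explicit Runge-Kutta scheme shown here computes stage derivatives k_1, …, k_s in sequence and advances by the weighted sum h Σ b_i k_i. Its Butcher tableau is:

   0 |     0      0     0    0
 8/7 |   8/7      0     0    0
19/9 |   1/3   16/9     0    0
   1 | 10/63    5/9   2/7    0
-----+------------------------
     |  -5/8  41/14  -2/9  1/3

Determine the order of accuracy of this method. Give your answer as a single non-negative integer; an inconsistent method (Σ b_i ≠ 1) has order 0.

0

b = (-5/8, 41/14, -2/9, 1/3)
c = (0, 8/7, 19/9, 1)
Ac = (0, 0, 128/63, 26/21)
Σ b_i: (-5/8)·1 + 41/14·1 + (-2/9)·1 + 1/3·1 = 1217/504 ≠ 1 ⇒ order 0.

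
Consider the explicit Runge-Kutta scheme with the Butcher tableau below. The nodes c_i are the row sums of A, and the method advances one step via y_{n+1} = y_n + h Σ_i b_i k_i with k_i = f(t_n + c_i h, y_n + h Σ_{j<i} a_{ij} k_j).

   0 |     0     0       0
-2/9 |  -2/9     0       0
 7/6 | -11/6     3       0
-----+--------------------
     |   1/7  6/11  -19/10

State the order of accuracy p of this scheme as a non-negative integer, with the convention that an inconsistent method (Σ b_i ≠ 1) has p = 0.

0

b = (1/7, 6/11, -19/10)
c = (0, -2/9, 7/6)
Ac = (0, 0, -2/3)
Σ b_i: 1/7·1 + 6/11·1 + (-19/10)·1 = -933/770 ≠ 1 ⇒ order 0.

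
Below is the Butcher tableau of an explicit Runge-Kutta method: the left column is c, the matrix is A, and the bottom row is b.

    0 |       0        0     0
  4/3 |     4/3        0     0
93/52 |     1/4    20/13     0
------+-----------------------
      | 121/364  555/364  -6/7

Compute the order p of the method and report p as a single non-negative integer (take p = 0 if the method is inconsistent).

b = (121/364, 555/364, -6/7)
c = (0, 4/3, 93/52)
Ac = (0, 0, 80/39)
Σ b_i: 121/364·1 + 555/364·1 + (-6/7)·1 = 1 ✓
b·c: 555/364·4/3 + (-6/7)·93/52 = 1/2 ✓
b·c²: 555/364·16/9 + (-6/7)·8649/2704 = -881/28392 ≠ 1/3 ⇒ order 2.
b·Ac: (-6/7)·80/39 = -160/91 ≠ 1/6

2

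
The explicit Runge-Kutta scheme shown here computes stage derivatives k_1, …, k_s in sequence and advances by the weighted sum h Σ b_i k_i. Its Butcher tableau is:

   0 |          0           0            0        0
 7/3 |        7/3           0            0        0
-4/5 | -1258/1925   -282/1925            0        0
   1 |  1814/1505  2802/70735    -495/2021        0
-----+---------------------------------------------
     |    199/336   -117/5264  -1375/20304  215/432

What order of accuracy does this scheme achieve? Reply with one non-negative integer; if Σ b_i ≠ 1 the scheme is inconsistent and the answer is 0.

b = (199/336, -117/5264, -1375/20304, 215/432)
c = (0, 7/3, -4/5, 1)
Ac = (0, 0, -94/275, 62/215)
Σ b_i: 199/336·1 + (-117/5264)·1 + (-1375/20304)·1 + 215/432·1 = 1 ✓
b·c: (-117/5264)·7/3 + (-1375/20304)·(-4/5) + 215/432·1 = 1/2 ✓
b·c²: (-117/5264)·49/9 + (-1375/20304)·16/25 + 215/432·1 = 1/3 ✓
b·Ac: (-1375/20304)·(-94/275) + 215/432·62/215 = 1/6 ✓
b·c³: (-117/5264)·343/27 + (-1375/20304)·(-64/125) + 215/432·1 = 1/4 ✓
b·(c∘Ac): (-1375/20304)·376/1375 + 215/432·62/215 = 1/8 ✓
b·Ac²: (-1375/20304)·(-658/825) + 215/432·38/645 = 1/12 ✓
b·A²c: 215/432·18/215 = 1/24 ✓; 4 stages ⇒ order 4.

4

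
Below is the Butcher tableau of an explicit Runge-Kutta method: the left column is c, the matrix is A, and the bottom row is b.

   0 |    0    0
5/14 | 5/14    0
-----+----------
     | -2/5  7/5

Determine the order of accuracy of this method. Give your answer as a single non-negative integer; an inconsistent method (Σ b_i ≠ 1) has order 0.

b = (-2/5, 7/5)
c = (0, 5/14)
Σ b_i: (-2/5)·1 + 7/5·1 = 1 ✓
b·c: 7/5·5/14 = 1/2 ✓; 2 stages ⇒ order 2.

2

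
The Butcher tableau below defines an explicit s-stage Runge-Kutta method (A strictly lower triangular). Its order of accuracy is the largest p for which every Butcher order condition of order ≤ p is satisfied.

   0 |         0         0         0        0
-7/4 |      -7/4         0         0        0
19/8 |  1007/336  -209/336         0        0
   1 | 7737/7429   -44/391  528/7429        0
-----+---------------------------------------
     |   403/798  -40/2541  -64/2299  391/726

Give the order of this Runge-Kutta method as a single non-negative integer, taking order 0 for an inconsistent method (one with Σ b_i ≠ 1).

b = (403/798, -40/2541, -64/2299, 391/726)
c = (0, -7/4, 19/8, 1)
Ac = (0, 0, 209/192, 143/391)
Σ b_i: 403/798·1 + (-40/2541)·1 + (-64/2299)·1 + 391/726·1 = 1 ✓
b·c: (-40/2541)·(-7/4) + (-64/2299)·19/8 + 391/726·1 = 1/2 ✓
b·c²: (-40/2541)·49/16 + (-64/2299)·361/64 + 391/726·1 = 1/3 ✓
b·Ac: (-64/2299)·209/192 + 391/726·143/391 = 1/6 ✓
b·c³: (-40/2541)·(-343/64) + (-64/2299)·6859/512 + 391/726·1 = 1/4 ✓
b·(c∘Ac): (-64/2299)·3971/1536 + 391/726·143/391 = 1/8 ✓
b·Ac²: (-64/2299)·(-1463/768) + 391/726·22/391 = 1/12 ✓
b·A²c: 391/726·121/1564 = 1/24 ✓; 4 stages ⇒ order 4.

4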